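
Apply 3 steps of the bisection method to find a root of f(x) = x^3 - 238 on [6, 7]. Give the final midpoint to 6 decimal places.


f(x) = x^3 - 238
f(6) = -22 < 0
f(7) = 105 > 0

Step 1: midpoint = (6.000000 + 7.000000)/2 = 6.500000
  f(6.500000) = 36.625000
  f(mid) > 0, so root is in [6.000000, 6.500000]

Step 2: midpoint = (6.000000 + 6.500000)/2 = 6.250000
  f(6.250000) = 6.140625
  f(mid) > 0, so root is in [6.000000, 6.250000]

Step 3: midpoint = (6.000000 + 6.250000)/2 = 6.125000
  f(6.125000) = -8.216797
  f(mid) < 0, so root is in [6.125000, 6.250000]

midpoint = 6.125000


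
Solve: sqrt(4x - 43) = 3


Square both sides: 4x - 43 = 3^2 = 9
4x = 9 + 43 = 52
x = 13
Check: sqrt(4*13 - 43) = sqrt(9) = 3 ✓

x = 13


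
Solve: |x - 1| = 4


An absolute value equation |expr| = 4 gives two cases:
Case 1: x - 1 = 4
  x = 5, so x = 5
Case 2: x - 1 = -4
  x = -3, so x = -3

x = -3, x = 5


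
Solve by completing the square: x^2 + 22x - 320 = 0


Start: x^2 + 22x - 320 = 0
Move constant: x^2 + 22x = 320
Half of 22 is 11, squared is 121
Add 121 to both sides: x^2 + 22x + 121 = 441
(x + 11)^2 = 441
x + 11 = ±21
x = -11 + 21 = 10 or x = -11 - 21 = -32

x = -32, x = 10


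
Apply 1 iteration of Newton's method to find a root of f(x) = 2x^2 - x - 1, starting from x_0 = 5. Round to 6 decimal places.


Newton's method: x_(n+1) = x_n - f(x_n)/f'(x_n)
f(x) = 2x^2 - x - 1
f'(x) = 4x - 1

Iteration 1:
  f(5.000000) = 44.000000
  f'(5.000000) = 19.000000
  x_1 = 5.000000 - (44.000000)/(19.000000) = 2.684211

x_1 = 2.684211


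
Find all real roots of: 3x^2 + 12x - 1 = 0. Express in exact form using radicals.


Using the quadratic formula: x = (-b ± sqrt(b^2 - 4ac)) / (2a)
Here a = 3, b = 12, c = -1
Discriminant = b^2 - 4ac = 12^2 - 4(3)(-1) = 144 + 12 = 156
Since discriminant = 156 > 0, there are two real roots.
x = (-12 ± 2*sqrt(39)) / 6
Simplifying: x = (-6 ± sqrt(39)) / 3
Numerically: x ≈ 0.0817 or x ≈ -4.0817

x = (-6 + sqrt(39)) / 3 or x = (-6 - sqrt(39)) / 3


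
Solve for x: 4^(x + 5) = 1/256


Express both sides with the same base.
1/256 = 4^(-4)
Since the bases match, equate exponents: x + 5 = -4
So x = -4 - (5) = -9

x = -9


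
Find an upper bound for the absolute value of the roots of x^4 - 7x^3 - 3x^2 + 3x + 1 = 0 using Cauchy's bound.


Cauchy's bound: all roots r satisfy |r| <= 1 + max(|a_i/a_n|) for i = 0,...,n-1
where a_n is the leading coefficient.

Coefficients: [1, -7, -3, 3, 1]
Leading coefficient a_n = 1
Ratios |a_i/a_n|: 7, 3, 3, 1
Maximum ratio: 7
Cauchy's bound: |r| <= 1 + 7 = 8

Upper bound = 8


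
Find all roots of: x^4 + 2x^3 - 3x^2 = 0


The lowest-degree term is x^2, so x = 0 is a root with multiplicity 2. Factor out x^2:
  x^2 + 2x - 3 = 0
Solve the quadratic x^2 + 2x - 3 = 0: discriminant = 2^2 - 4(1)(-3) = 4 + 12 = 16.
sqrt(16) = 4, so x = (-2 ± 4)/2: x = 1 or x = -3.
Collecting all roots found:

x = -3, x = 0 (multiplicity 2), x = 1


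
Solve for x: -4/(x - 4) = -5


Multiply both sides by (x - 4): -4 = -5(x - 4)
Distribute: -4 = -5x + 20
-5x = -4 - 20 = -24
x = 24/5

x = 24/5


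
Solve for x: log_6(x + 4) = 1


Convert to exponential form: x + 4 = 6^1 = 6
x = 6 - 4 = 2
Check: log_6(2 + 4) = log_6(6) = log_6(6) = 1 ✓

x = 2


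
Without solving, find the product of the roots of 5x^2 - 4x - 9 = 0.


By Vieta's formulas for ax^2 + bx + c = 0:
  Sum of roots = -b/a
  Product of roots = c/a

Here a = 5, b = -4, c = -9
Sum = -(-4)/5 = 4/5
Product = -9/5 = -9/5

Product = -9/5


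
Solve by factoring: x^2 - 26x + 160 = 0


We need two numbers that multiply to 160 and add to -26.
Those numbers are -16 and -10 (since (-16) * (-10) = 160 and (-16) + (-10) = -26).
So x^2 - 26x + 160 = (x - 16)(x - 10) = 0
Setting each factor to zero: x = 16 or x = 10

x = 10, x = 16


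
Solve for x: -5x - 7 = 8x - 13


Starting with: -5x - 7 = 8x - 13
Move all x terms to left: (-5 - 8)x = -13 + 7
Simplify: -13x = -6
Divide both sides by -13: x = 6/13

x = 6/13


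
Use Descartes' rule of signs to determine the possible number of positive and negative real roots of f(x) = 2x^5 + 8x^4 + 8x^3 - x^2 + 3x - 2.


Descartes' rule of signs:

For positive roots, count sign changes in f(x) = 2x^5 + 8x^4 + 8x^3 - x^2 + 3x - 2:
Signs of coefficients: +, +, +, -, +, -
Number of sign changes: 3
Possible positive real roots: 3, 1

For negative roots, examine f(-x) = -2x^5 + 8x^4 - 8x^3 - x^2 - 3x - 2:
Signs of coefficients: -, +, -, -, -, -
Number of sign changes: 2
Possible negative real roots: 2, 0

Positive roots: 3 or 1; Negative roots: 2 or 0


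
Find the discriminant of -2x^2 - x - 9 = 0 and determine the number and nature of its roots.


For ax^2 + bx + c = 0, discriminant D = b^2 - 4ac
Here a = -2, b = -1, c = -9
D = (-1)^2 - 4(-2)(-9) = 1 - 72 = -71

D = -71 < 0
The equation has no real roots (2 complex conjugate roots).

Discriminant = -71, no real roots (2 complex conjugate roots)


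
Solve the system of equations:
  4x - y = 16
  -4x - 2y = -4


Using Cramer's rule:
Determinant D = (4)(-2) - (-4)(-1) = -8 - 4 = -12
Dx = (16)(-2) - (-4)(-1) = -32 - 4 = -36
Dy = (4)(-4) - (-4)(16) = -16 + 64 = 48
x = Dx/D = -36/-12 = 3
y = Dy/D = 48/-12 = -4

x = 3, y = -4


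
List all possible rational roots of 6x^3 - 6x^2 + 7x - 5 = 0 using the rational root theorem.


Rational root theorem: possible roots are ±p/q where:
  p divides the constant term (-5): p ∈ {1, 5}
  q divides the leading coefficient (6): q ∈ {1, 2, 3, 6}

All possible rational roots: -5, -5/2, -5/3, -1, -5/6, -1/2, -1/3, -1/6, 1/6, 1/3, 1/2, 5/6, 1, 5/3, 5/2, 5

-5, -5/2, -5/3, -1, -5/6, -1/2, -1/3, -1/6, 1/6, 1/3, 1/2, 5/6, 1, 5/3, 5/2, 5


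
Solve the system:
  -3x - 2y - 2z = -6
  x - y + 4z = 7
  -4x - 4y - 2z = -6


Using Cramer's rule. Expand each determinant along the first row.
D  = (-3)*[(-1)*(-2) - 4*(-4)] - (-2)*[1*(-2) - 4*(-4)] + (-2)*[1*(-4) - (-1)*(-4)]
  = (-3)*(18) - (-2)*(14) + (-2)*(-8) = -10
Dx = (-6)*[(-1)*(-2) - 4*(-4)] - (-2)*[7*(-2) - 4*(-6)] + (-2)*[7*(-4) - (-1)*(-6)]
  = (-6)*(18) - (-2)*(10) + (-2)*(-34) = -20
Dy = (-3)*[7*(-2) - 4*(-6)] - (-6)*[1*(-2) - 4*(-4)] + (-2)*[1*(-6) - 7*(-4)]
  = (-3)*(10) - (-6)*(14) + (-2)*(22) = 10
Dz = (-3)*[(-1)*(-6) - 7*(-4)] - (-2)*[1*(-6) - 7*(-4)] + (-6)*[1*(-4) - (-1)*(-4)]
  = (-3)*(34) - (-2)*(22) + (-6)*(-8) = -10
x = Dx/D = -20/-10 = 2, y = Dy/D = 10/-10 = -1, z = Dz/D = -10/-10 = 1
Check eq1: (-3)(2) + (-2)(-1) + (-2)(1) = -6 = -6 ✓
Check eq2: (1)(2) + (-1)(-1) + (4)(1) = 7 = 7 ✓
Check eq3: (-4)(2) + (-4)(-1) + (-2)(1) = -6 = -6 ✓

x = 2, y = -1, z = 1


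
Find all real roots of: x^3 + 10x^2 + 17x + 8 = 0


Let p(x) = x^3 + 10x^2 + 17x + 8. By the rational root theorem (leading coefficient 1), any rational root is an integer divisor of 8: try ±1, ±2, ... in turn.
Test x = 1: value = 36 ≠ 0.
Test x = -1: value = 0 ✓, so (x + 1) is a factor.
Synthetic division by (x + 1): bring down 1; 1(-1) + 10 = 9; 9(-1) + 17 = 8; 8(-1) + 8 = 0 → quotient x^2 + 9x + 8, remainder 0.
Solve the quadratic x^2 + 9x + 8 = 0: discriminant = 9^2 - 4(1)(8) = 81 - 32 = 49.
sqrt(49) = 7, so x = (-9 ± 7)/2: x = -1 or x = -8.

x = -8, x = -1 (multiplicity 2)


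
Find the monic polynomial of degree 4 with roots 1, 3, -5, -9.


A monic polynomial with roots 1, 3, -5, -9 is:
p(x) = (x - 1)(x - 3)(x + 5)(x + 9)
After multiplying by (x - 1): x - 1
After multiplying by (x - 3): x^2 - 4x + 3
After multiplying by (x + 5): x^3 + x^2 - 17x + 15
After multiplying by (x + 9): x^4 + 10x^3 - 8x^2 - 138x + 135

x^4 + 10x^3 - 8x^2 - 138x + 135


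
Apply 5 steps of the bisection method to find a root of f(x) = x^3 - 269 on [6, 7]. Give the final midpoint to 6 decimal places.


f(x) = x^3 - 269
f(6) = -53 < 0
f(7) = 74 > 0

Step 1: midpoint = (6.000000 + 7.000000)/2 = 6.500000
  f(6.500000) = 5.625000
  f(mid) > 0, so root is in [6.000000, 6.500000]

Step 2: midpoint = (6.000000 + 6.500000)/2 = 6.250000
  f(6.250000) = -24.859375
  f(mid) < 0, so root is in [6.250000, 6.500000]

Step 3: midpoint = (6.250000 + 6.500000)/2 = 6.375000
  f(6.375000) = -9.916016
  f(mid) < 0, so root is in [6.375000, 6.500000]

Step 4: midpoint = (6.375000 + 6.500000)/2 = 6.437500
  f(6.437500) = -2.220947
  f(mid) < 0, so root is in [6.437500, 6.500000]

Step 5: midpoint = (6.437500 + 6.500000)/2 = 6.468750
  f(6.468750) = 1.683075
  f(mid) > 0, so root is in [6.437500, 6.468750]

midpoint = 6.468750


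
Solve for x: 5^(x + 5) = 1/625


Express both sides with the same base.
1/625 = 5^(-4)
Since the bases match, equate exponents: x + 5 = -4
So x = -4 - (5) = -9

x = -9


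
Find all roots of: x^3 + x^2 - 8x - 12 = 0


Let p(x) = x^3 + x^2 - 8x - 12. By the rational root theorem (leading coefficient 1), any rational root is an integer divisor of 12: try ±1, ±2, ... in turn.
Test x = 1: value = -18 ≠ 0.
Test x = -1: value = -4 ≠ 0.
Test x = 2: value = -16 ≠ 0.
Test x = -2: value = 0 ✓, so (x + 2) is a factor.
Synthetic division by (x + 2): bring down 1; 1(-2) + 1 = -1; (-1)(-2) - 8 = -6; (-6)(-2) - 12 = 0 → quotient x^2 - x - 6, remainder 0.
Solve the quadratic x^2 - x - 6 = 0: discriminant = (-1)^2 - 4(1)(-6) = 1 + 24 = 25.
sqrt(25) = 5, so x = (1 ± 5)/2: x = 3 or x = -2.
Collecting all roots found:

x = -2 (multiplicity 2), x = 3


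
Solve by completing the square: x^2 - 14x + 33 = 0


Start: x^2 - 14x + 33 = 0
Move constant: x^2 - 14x = -33
Half of -14 is -7, squared is 49
Add 49 to both sides: x^2 - 14x + 49 = 16
(x - 7)^2 = 16
x - 7 = ±4
x = 7 + 4 = 11 or x = 7 - 4 = 3

x = 3, x = 11


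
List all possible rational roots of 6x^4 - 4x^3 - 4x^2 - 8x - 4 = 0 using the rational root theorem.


Rational root theorem: possible roots are ±p/q where:
  p divides the constant term (-4): p ∈ {1, 2, 4}
  q divides the leading coefficient (6): q ∈ {1, 2, 3, 6}

All possible rational roots: -4, -2, -4/3, -1, -2/3, -1/2, -1/3, -1/6, 1/6, 1/3, 1/2, 2/3, 1, 4/3, 2, 4

-4, -2, -4/3, -1, -2/3, -1/2, -1/3, -1/6, 1/6, 1/3, 1/2, 2/3, 1, 4/3, 2, 4


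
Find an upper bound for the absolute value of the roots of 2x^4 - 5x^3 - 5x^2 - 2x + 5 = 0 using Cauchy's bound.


Cauchy's bound: all roots r satisfy |r| <= 1 + max(|a_i/a_n|) for i = 0,...,n-1
where a_n is the leading coefficient.

Coefficients: [2, -5, -5, -2, 5]
Leading coefficient a_n = 2
Ratios |a_i/a_n|: 5/2, 5/2, 1, 5/2
Maximum ratio: 5/2
Cauchy's bound: |r| <= 1 + 5/2 = 7/2

Upper bound = 7/2


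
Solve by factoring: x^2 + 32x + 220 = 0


We need two numbers that multiply to 220 and add to 32.
Those numbers are 22 and 10 (since 22 * 10 = 220 and 22 + 10 = 32).
So x^2 + 32x + 220 = (x + 22)(x + 10) = 0
Setting each factor to zero: x = -22 or x = -10

x = -22, x = -10


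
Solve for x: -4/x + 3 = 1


Subtract 3 from both sides: -4/x = -2
Multiply both sides by x: -4 = -2 * x
Divide by -2: x = 2

x = 2


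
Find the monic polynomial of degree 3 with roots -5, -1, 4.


A monic polynomial with roots -5, -1, 4 is:
p(x) = (x + 5)(x + 1)(x - 4)
After multiplying by (x + 5): x + 5
After multiplying by (x + 1): x^2 + 6x + 5
After multiplying by (x - 4): x^3 + 2x^2 - 19x - 20

x^3 + 2x^2 - 19x - 20


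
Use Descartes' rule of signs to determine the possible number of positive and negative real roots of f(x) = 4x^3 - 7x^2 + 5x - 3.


Descartes' rule of signs:

For positive roots, count sign changes in f(x) = 4x^3 - 7x^2 + 5x - 3:
Signs of coefficients: +, -, +, -
Number of sign changes: 3
Possible positive real roots: 3, 1

For negative roots, examine f(-x) = -4x^3 - 7x^2 - 5x - 3:
Signs of coefficients: -, -, -, -
Number of sign changes: 0
Possible negative real roots: 0

Positive roots: 3 or 1; Negative roots: 0


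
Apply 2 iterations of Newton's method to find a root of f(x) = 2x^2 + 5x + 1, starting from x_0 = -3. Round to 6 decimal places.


Newton's method: x_(n+1) = x_n - f(x_n)/f'(x_n)
f(x) = 2x^2 + 5x + 1
f'(x) = 4x + 5

Iteration 1:
  f(-3.000000) = 4.000000
  f'(-3.000000) = -7.000000
  x_1 = -3.000000 - (4.000000)/(-7.000000) = -2.428571

Iteration 2:
  f(-2.428571) = 0.653061
  f'(-2.428571) = -4.714286
  x_2 = -2.428571 - (0.653061)/(-4.714286) = -2.290043

x_2 = -2.290043


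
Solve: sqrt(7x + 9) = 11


Square both sides: 7x + 9 = 11^2 = 121
7x = 121 - 9 = 112
x = 16
Check: sqrt(7*16 + 9) = sqrt(121) = 11 ✓

x = 16


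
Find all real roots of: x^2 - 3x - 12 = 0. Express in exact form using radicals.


Using the quadratic formula: x = (-b ± sqrt(b^2 - 4ac)) / (2a)
Here a = 1, b = -3, c = -12
Discriminant = b^2 - 4ac = (-3)^2 - 4(1)(-12) = 9 + 48 = 57
Since discriminant = 57 > 0, there are two real roots.
x = (3 ± sqrt(57)) / 2
Numerically: x ≈ 5.2749 or x ≈ -2.2749

x = (3 + sqrt(57)) / 2 or x = (3 - sqrt(57)) / 2


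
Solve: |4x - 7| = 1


An absolute value equation |expr| = 1 gives two cases:
Case 1: 4x - 7 = 1
  4x = 8, so x = 2
Case 2: 4x - 7 = -1
  4x = 6, so x = 3/2

x = 3/2, x = 2


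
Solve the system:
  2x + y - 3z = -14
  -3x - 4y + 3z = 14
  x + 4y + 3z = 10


Using Cramer's rule. Expand each determinant along the first row.
D  = 2*[(-4)*3 - 3*4] - 1*[(-3)*3 - 3*1] + (-3)*[(-3)*4 - (-4)*1]
  = 2*(-24) - 1*(-12) + (-3)*(-8) = -12
Dx = (-14)*[(-4)*3 - 3*4] - 1*[14*3 - 3*10] + (-3)*[14*4 - (-4)*10]
  = (-14)*(-24) - 1*(12) + (-3)*(96) = 36
Dy = 2*[14*3 - 3*10] - (-14)*[(-3)*3 - 3*1] + (-3)*[(-3)*10 - 14*1]
  = 2*(12) - (-14)*(-12) + (-3)*(-44) = -12
Dz = 2*[(-4)*10 - 14*4] - 1*[(-3)*10 - 14*1] + (-14)*[(-3)*4 - (-4)*1]
  = 2*(-96) - 1*(-44) + (-14)*(-8) = -36
x = Dx/D = 36/-12 = -3, y = Dy/D = -12/-12 = 1, z = Dz/D = -36/-12 = 3
Check eq1: (2)(-3) + (1)(1) + (-3)(3) = -14 = -14 ✓
Check eq2: (-3)(-3) + (-4)(1) + (3)(3) = 14 = 14 ✓
Check eq3: (1)(-3) + (4)(1) + (3)(3) = 10 = 10 ✓

x = -3, y = 1, z = 3


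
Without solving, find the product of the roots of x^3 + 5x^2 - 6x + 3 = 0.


By Vieta's formulas for x^3 + bx^2 + cx + d = 0:
  r1 + r2 + r3 = -b/a = -5
  r1*r2 + r1*r3 + r2*r3 = c/a = -6
  r1*r2*r3 = -d/a = -3


Product = -3


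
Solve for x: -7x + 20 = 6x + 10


Starting with: -7x + 20 = 6x + 10
Move all x terms to left: (-7 - 6)x = 10 - 20
Simplify: -13x = -10
Divide both sides by -13: x = 10/13

x = 10/13


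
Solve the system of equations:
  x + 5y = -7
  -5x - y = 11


Using Cramer's rule:
Determinant D = (1)(-1) - (-5)(5) = -1 + 25 = 24
Dx = (-7)(-1) - (11)(5) = 7 - 55 = -48
Dy = (1)(11) - (-5)(-7) = 11 - 35 = -24
x = Dx/D = -48/24 = -2
y = Dy/D = -24/24 = -1

x = -2, y = -1


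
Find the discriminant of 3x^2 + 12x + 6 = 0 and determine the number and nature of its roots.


For ax^2 + bx + c = 0, discriminant D = b^2 - 4ac
Here a = 3, b = 12, c = 6
D = (12)^2 - 4(3)(6) = 144 - 72 = 72

D = 72 > 0 but not a perfect square
The equation has 2 distinct real irrational roots.

Discriminant = 72, 2 distinct real irrational roots


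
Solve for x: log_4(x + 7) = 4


Convert to exponential form: x + 7 = 4^4 = 256
x = 256 - 7 = 249
Check: log_4(249 + 7) = log_4(256) = log_4(256) = 4 ✓

x = 249


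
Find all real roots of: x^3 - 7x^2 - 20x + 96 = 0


Let p(x) = x^3 - 7x^2 - 20x + 96. By the rational root theorem (leading coefficient 1), any rational root is an integer divisor of 96: try ±1, ±2, ... in turn.
Test x = 1: value = 70 ≠ 0.
Test x = -1: value = 108 ≠ 0.
Test x = 2: value = 36 ≠ 0.
Test x = -2: value = 100 ≠ 0.
Test x = 3: value = 0 ✓, so (x - 3) is a factor.
Synthetic division by (x - 3): bring down 1; 1(3) - 7 = -4; (-4)(3) - 20 = -32; (-32)(3) + 96 = 0 → quotient x^2 - 4x - 32, remainder 0.
Solve the quadratic x^2 - 4x - 32 = 0: discriminant = (-4)^2 - 4(1)(-32) = 16 + 128 = 144.
sqrt(144) = 12, so x = (4 ± 12)/2: x = 8 or x = -4.

x = -4, x = 3, x = 8


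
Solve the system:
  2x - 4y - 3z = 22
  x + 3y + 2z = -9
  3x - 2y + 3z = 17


Using Cramer's rule. Expand each determinant along the first row.
D  = 2*[3*3 - 2*(-2)] - (-4)*[1*3 - 2*3] + (-3)*[1*(-2) - 3*3]
  = 2*(13) - (-4)*(-3) + (-3)*(-11) = 47
Dx = 22*[3*3 - 2*(-2)] - (-4)*[(-9)*3 - 2*17] + (-3)*[(-9)*(-2) - 3*17]
  = 22*(13) - (-4)*(-61) + (-3)*(-33) = 141
Dy = 2*[(-9)*3 - 2*17] - 22*[1*3 - 2*3] + (-3)*[1*17 - (-9)*3]
  = 2*(-61) - 22*(-3) + (-3)*(44) = -188
Dz = 2*[3*17 - (-9)*(-2)] - (-4)*[1*17 - (-9)*3] + 22*[1*(-2) - 3*3]
  = 2*(33) - (-4)*(44) + 22*(-11) = 0
x = Dx/D = 141/47 = 3, y = Dy/D = -188/47 = -4, z = Dz/D = 0/47 = 0
Check eq1: (2)(3) + (-4)(-4) + (-3)(0) = 22 = 22 ✓
Check eq2: (1)(3) + (3)(-4) + (2)(0) = -9 = -9 ✓
Check eq3: (3)(3) + (-2)(-4) + (3)(0) = 17 = 17 ✓

x = 3, y = -4, z = 0


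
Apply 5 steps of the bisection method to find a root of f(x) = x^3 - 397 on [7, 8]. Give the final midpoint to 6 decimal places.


f(x) = x^3 - 397
f(7) = -54 < 0
f(8) = 115 > 0

Step 1: midpoint = (7.000000 + 8.000000)/2 = 7.500000
  f(7.500000) = 24.875000
  f(mid) > 0, so root is in [7.000000, 7.500000]

Step 2: midpoint = (7.000000 + 7.500000)/2 = 7.250000
  f(7.250000) = -15.921875
  f(mid) < 0, so root is in [7.250000, 7.500000]

Step 3: midpoint = (7.250000 + 7.500000)/2 = 7.375000
  f(7.375000) = 4.130859
  f(mid) > 0, so root is in [7.250000, 7.375000]

Step 4: midpoint = (7.250000 + 7.375000)/2 = 7.312500
  f(7.312500) = -5.981201
  f(mid) < 0, so root is in [7.312500, 7.375000]

Step 5: midpoint = (7.312500 + 7.375000)/2 = 7.343750
  f(7.343750) = -0.946686
  f(mid) < 0, so root is in [7.343750, 7.375000]

midpoint = 7.343750


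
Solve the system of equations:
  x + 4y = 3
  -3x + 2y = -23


Using Cramer's rule:
Determinant D = (1)(2) - (-3)(4) = 2 + 12 = 14
Dx = (3)(2) - (-23)(4) = 6 + 92 = 98
Dy = (1)(-23) - (-3)(3) = -23 + 9 = -14
x = Dx/D = 98/14 = 7
y = Dy/D = -14/14 = -1

x = 7, y = -1


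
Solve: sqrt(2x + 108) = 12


Square both sides: 2x + 108 = 12^2 = 144
2x = 144 - 108 = 36
x = 18
Check: sqrt(2*18 + 108) = sqrt(144) = 12 ✓

x = 18


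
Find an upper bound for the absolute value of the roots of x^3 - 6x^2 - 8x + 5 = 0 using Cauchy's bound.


Cauchy's bound: all roots r satisfy |r| <= 1 + max(|a_i/a_n|) for i = 0,...,n-1
where a_n is the leading coefficient.

Coefficients: [1, -6, -8, 5]
Leading coefficient a_n = 1
Ratios |a_i/a_n|: 6, 8, 5
Maximum ratio: 8
Cauchy's bound: |r| <= 1 + 8 = 9

Upper bound = 9


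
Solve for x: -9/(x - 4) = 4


Multiply both sides by (x - 4): -9 = 4(x - 4)
Distribute: -9 = 4x - 16
4x = -9 + 16 = 7
x = 7/4

x = 7/4


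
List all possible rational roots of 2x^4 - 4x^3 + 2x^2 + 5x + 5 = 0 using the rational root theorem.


Rational root theorem: possible roots are ±p/q where:
  p divides the constant term (5): p ∈ {1, 5}
  q divides the leading coefficient (2): q ∈ {1, 2}

All possible rational roots: -5, -5/2, -1, -1/2, 1/2, 1, 5/2, 5

-5, -5/2, -1, -1/2, 1/2, 1, 5/2, 5


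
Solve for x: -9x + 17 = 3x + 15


Starting with: -9x + 17 = 3x + 15
Move all x terms to left: (-9 - 3)x = 15 - 17
Simplify: -12x = -2
Divide both sides by -12: x = 1/6

x = 1/6


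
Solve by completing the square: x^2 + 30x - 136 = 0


Start: x^2 + 30x - 136 = 0
Move constant: x^2 + 30x = 136
Half of 30 is 15, squared is 225
Add 225 to both sides: x^2 + 30x + 225 = 361
(x + 15)^2 = 361
x + 15 = ±19
x = -15 + 19 = 4 or x = -15 - 19 = -34

x = -34, x = 4


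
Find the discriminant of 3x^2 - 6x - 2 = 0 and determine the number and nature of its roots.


For ax^2 + bx + c = 0, discriminant D = b^2 - 4ac
Here a = 3, b = -6, c = -2
D = (-6)^2 - 4(3)(-2) = 36 + 24 = 60

D = 60 > 0 but not a perfect square
The equation has 2 distinct real irrational roots.

Discriminant = 60, 2 distinct real irrational roots


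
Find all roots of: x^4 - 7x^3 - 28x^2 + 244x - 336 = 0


Let p(x) = x^4 - 7x^3 - 28x^2 + 244x - 336. By the rational root theorem (leading coefficient 1), any rational root is an integer divisor of 336: try ±1, ±2, ... in turn.
Test x = 1: value = -126 ≠ 0.
Test x = -1: value = -600 ≠ 0.
Test x = 2: value = 0 ✓, so (x - 2) is a factor.
Synthetic division by (x - 2): bring down 1; 1(2) - 7 = -5; (-5)(2) - 28 = -38; (-38)(2) + 244 = 168; 168(2) - 336 = 0 → quotient x^3 - 5x^2 - 38x + 168, remainder 0.
Continue with the quotient x^3 - 5x^2 - 38x + 168 (candidates must divide 168; re-test x = 2 first in case it repeats).
Test x = 2: value = 80 ≠ 0.
Test x = -2: value = 216 ≠ 0.
Test x = 3: value = 36 ≠ 0.
Test x = -3: value = 210 ≠ 0.
Test x = 4: value = 0 ✓, so (x - 4) is a factor.
Synthetic division by (x - 4): bring down 1; 1(4) - 5 = -1; (-1)(4) - 38 = -42; (-42)(4) + 168 = 0 → quotient x^2 - x - 42, remainder 0.
Solve the quadratic x^2 - x - 42 = 0: discriminant = (-1)^2 - 4(1)(-42) = 1 + 168 = 169.
sqrt(169) = 13, so x = (1 ± 13)/2: x = 7 or x = -6.
Collecting all roots found:

x = -6, x = 2, x = 4, x = 7


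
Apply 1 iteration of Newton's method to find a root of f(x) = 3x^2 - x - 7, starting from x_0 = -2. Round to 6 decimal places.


Newton's method: x_(n+1) = x_n - f(x_n)/f'(x_n)
f(x) = 3x^2 - x - 7
f'(x) = 6x - 1

Iteration 1:
  f(-2.000000) = 7.000000
  f'(-2.000000) = -13.000000
  x_1 = -2.000000 - (7.000000)/(-13.000000) = -1.461538

x_1 = -1.461538


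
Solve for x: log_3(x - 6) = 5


Convert to exponential form: x - 6 = 3^5 = 243
x = 243 + 6 = 249
Check: log_3(249 - 6) = log_3(243) = log_3(243) = 5 ✓

x = 249


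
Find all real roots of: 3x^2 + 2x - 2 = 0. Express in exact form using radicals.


Using the quadratic formula: x = (-b ± sqrt(b^2 - 4ac)) / (2a)
Here a = 3, b = 2, c = -2
Discriminant = b^2 - 4ac = 2^2 - 4(3)(-2) = 4 + 24 = 28
Since discriminant = 28 > 0, there are two real roots.
x = (-2 ± 2*sqrt(7)) / 6
Simplifying: x = (-1 ± sqrt(7)) / 3
Numerically: x ≈ 0.5486 or x ≈ -1.2153

x = (-1 + sqrt(7)) / 3 or x = (-1 - sqrt(7)) / 3


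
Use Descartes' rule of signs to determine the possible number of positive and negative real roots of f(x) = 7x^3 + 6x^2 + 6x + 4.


Descartes' rule of signs:

For positive roots, count sign changes in f(x) = 7x^3 + 6x^2 + 6x + 4:
Signs of coefficients: +, +, +, +
Number of sign changes: 0
Possible positive real roots: 0

For negative roots, examine f(-x) = -7x^3 + 6x^2 - 6x + 4:
Signs of coefficients: -, +, -, +
Number of sign changes: 3
Possible negative real roots: 3, 1

Positive roots: 0; Negative roots: 3 or 1


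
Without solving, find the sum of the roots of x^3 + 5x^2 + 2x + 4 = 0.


By Vieta's formulas for x^3 + bx^2 + cx + d = 0:
  r1 + r2 + r3 = -b/a = -5
  r1*r2 + r1*r3 + r2*r3 = c/a = 2
  r1*r2*r3 = -d/a = -4


Sum = -5


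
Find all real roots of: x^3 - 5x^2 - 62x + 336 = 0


Let p(x) = x^3 - 5x^2 - 62x + 336. By the rational root theorem (leading coefficient 1), any rational root is an integer divisor of 336: try ±1, ±2, ... in turn.
Test x = 1: value = 270 ≠ 0.
Test x = -1: value = 392 ≠ 0.
Test x = 2: value = 200 ≠ 0.
Test x = -2: value = 432 ≠ 0.
Test x = 3: value = 132 ≠ 0.
Test x = -3: value = 450 ≠ 0.
Test x = 4: value = 72 ≠ 0.
Test x = -4: value = 440 ≠ 0.
Test x = 6: value = 0 ✓, so (x - 6) is a factor.
Synthetic division by (x - 6): bring down 1; 1(6) - 5 = 1; 1(6) - 62 = -56; (-56)(6) + 336 = 0 → quotient x^2 + x - 56, remainder 0.
Solve the quadratic x^2 + x - 56 = 0: discriminant = 1^2 - 4(1)(-56) = 1 + 224 = 225.
sqrt(225) = 15, so x = (-1 ± 15)/2: x = 7 or x = -8.

x = -8, x = 6, x = 7


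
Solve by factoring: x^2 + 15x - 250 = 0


We need two numbers that multiply to -250 and add to 15.
Those numbers are -10 and 25 (since (-10) * 25 = -250 and (-10) + 25 = 15).
So x^2 + 15x - 250 = (x - 10)(x + 25) = 0
Setting each factor to zero: x = 10 or x = -25

x = -25, x = 10


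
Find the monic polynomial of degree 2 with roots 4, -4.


A monic polynomial with roots 4, -4 is:
p(x) = (x - 4)(x + 4)
After multiplying by (x - 4): x - 4
After multiplying by (x + 4): x^2 - 16

x^2 - 16


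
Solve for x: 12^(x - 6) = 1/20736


Express both sides with the same base.
1/20736 = 12^(-4)
Since the bases match, equate exponents: x - 6 = -4
So x = -4 - (-6) = 2

x = 2


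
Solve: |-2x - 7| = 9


An absolute value equation |expr| = 9 gives two cases:
Case 1: -2x - 7 = 9
  -2x = 16, so x = -8
Case 2: -2x - 7 = -9
  -2x = -2, so x = 1

x = -8, x = 1


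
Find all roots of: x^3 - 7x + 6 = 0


Let p(x) = x^3 - 7x + 6. By the rational root theorem (leading coefficient 1), any rational root is an integer divisor of 6: try ±1, ±2, ... in turn.
Test x = 1: value = 0 ✓, so (x - 1) is a factor.
Synthetic division by (x - 1): bring down 1; 1(1) + 0 = 1; 1(1) - 7 = -6; (-6)(1) + 6 = 0 → quotient x^2 + x - 6, remainder 0.
Solve the quadratic x^2 + x - 6 = 0: discriminant = 1^2 - 4(1)(-6) = 1 + 24 = 25.
sqrt(25) = 5, so x = (-1 ± 5)/2: x = 2 or x = -3.
Collecting all roots found:

x = -3, x = 1, x = 2


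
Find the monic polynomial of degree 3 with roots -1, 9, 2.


A monic polynomial with roots -1, 9, 2 is:
p(x) = (x + 1)(x - 9)(x - 2)
After multiplying by (x + 1): x + 1
After multiplying by (x - 9): x^2 - 8x - 9
After multiplying by (x - 2): x^3 - 10x^2 + 7x + 18

x^3 - 10x^2 + 7x + 18


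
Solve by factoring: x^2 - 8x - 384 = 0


We need two numbers that multiply to -384 and add to -8.
Those numbers are -24 and 16 (since (-24) * 16 = -384 and (-24) + 16 = -8).
So x^2 - 8x - 384 = (x - 24)(x + 16) = 0
Setting each factor to zero: x = 24 or x = -16

x = -16, x = 24


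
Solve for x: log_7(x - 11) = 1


Convert to exponential form: x - 11 = 7^1 = 7
x = 7 + 11 = 18
Check: log_7(18 - 11) = log_7(7) = log_7(7) = 1 ✓

x = 18


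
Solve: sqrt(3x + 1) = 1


Square both sides: 3x + 1 = 1^2 = 1
3x = 1 - 1 = 0
x = 0
Check: sqrt(3*0 + 1) = sqrt(1) = 1 ✓

x = 0


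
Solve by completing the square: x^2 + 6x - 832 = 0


Start: x^2 + 6x - 832 = 0
Move constant: x^2 + 6x = 832
Half of 6 is 3, squared is 9
Add 9 to both sides: x^2 + 6x + 9 = 841
(x + 3)^2 = 841
x + 3 = ±29
x = -3 + 29 = 26 or x = -3 - 29 = -32

x = -32, x = 26


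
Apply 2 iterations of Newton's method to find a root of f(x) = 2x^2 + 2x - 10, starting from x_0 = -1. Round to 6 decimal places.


Newton's method: x_(n+1) = x_n - f(x_n)/f'(x_n)
f(x) = 2x^2 + 2x - 10
f'(x) = 4x + 2

Iteration 1:
  f(-1.000000) = -10.000000
  f'(-1.000000) = -2.000000
  x_1 = -1.000000 - (-10.000000)/(-2.000000) = -6.000000

Iteration 2:
  f(-6.000000) = 50.000000
  f'(-6.000000) = -22.000000
  x_2 = -6.000000 - (50.000000)/(-22.000000) = -3.727273

x_2 = -3.727273


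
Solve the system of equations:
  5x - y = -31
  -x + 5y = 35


Using Cramer's rule:
Determinant D = (5)(5) - (-1)(-1) = 25 - 1 = 24
Dx = (-31)(5) - (35)(-1) = -155 + 35 = -120
Dy = (5)(35) - (-1)(-31) = 175 - 31 = 144
x = Dx/D = -120/24 = -5
y = Dy/D = 144/24 = 6

x = -5, y = 6


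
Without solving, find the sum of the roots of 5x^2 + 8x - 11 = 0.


By Vieta's formulas for ax^2 + bx + c = 0:
  Sum of roots = -b/a
  Product of roots = c/a

Here a = 5, b = 8, c = -11
Sum = -(8)/5 = -8/5
Product = -11/5 = -11/5

Sum = -8/5


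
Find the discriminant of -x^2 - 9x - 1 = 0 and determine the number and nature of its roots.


For ax^2 + bx + c = 0, discriminant D = b^2 - 4ac
Here a = -1, b = -9, c = -1
D = (-9)^2 - 4(-1)(-1) = 81 - 4 = 77

D = 77 > 0 but not a perfect square
The equation has 2 distinct real irrational roots.

Discriminant = 77, 2 distinct real irrational roots


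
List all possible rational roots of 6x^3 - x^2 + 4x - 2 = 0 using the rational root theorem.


Rational root theorem: possible roots are ±p/q where:
  p divides the constant term (-2): p ∈ {1, 2}
  q divides the leading coefficient (6): q ∈ {1, 2, 3, 6}

All possible rational roots: -2, -1, -2/3, -1/2, -1/3, -1/6, 1/6, 1/3, 1/2, 2/3, 1, 2

-2, -1, -2/3, -1/2, -1/3, -1/6, 1/6, 1/3, 1/2, 2/3, 1, 2


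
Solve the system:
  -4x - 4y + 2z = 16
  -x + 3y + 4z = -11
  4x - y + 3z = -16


Using Cramer's rule. Expand each determinant along the first row.
D  = (-4)*[3*3 - 4*(-1)] - (-4)*[(-1)*3 - 4*4] + 2*[(-1)*(-1) - 3*4]
  = (-4)*(13) - (-4)*(-19) + 2*(-11) = -150
Dx = 16*[3*3 - 4*(-1)] - (-4)*[(-11)*3 - 4*(-16)] + 2*[(-11)*(-1) - 3*(-16)]
  = 16*(13) - (-4)*(31) + 2*(59) = 450
Dy = (-4)*[(-11)*3 - 4*(-16)] - 16*[(-1)*3 - 4*4] + 2*[(-1)*(-16) - (-11)*4]
  = (-4)*(31) - 16*(-19) + 2*(60) = 300
Dz = (-4)*[3*(-16) - (-11)*(-1)] - (-4)*[(-1)*(-16) - (-11)*4] + 16*[(-1)*(-1) - 3*4]
  = (-4)*(-59) - (-4)*(60) + 16*(-11) = 300
x = Dx/D = 450/-150 = -3, y = Dy/D = 300/-150 = -2, z = Dz/D = 300/-150 = -2
Check eq1: (-4)(-3) + (-4)(-2) + (2)(-2) = 16 = 16 ✓
Check eq2: (-1)(-3) + (3)(-2) + (4)(-2) = -11 = -11 ✓
Check eq3: (4)(-3) + (-1)(-2) + (3)(-2) = -16 = -16 ✓

x = -3, y = -2, z = -2


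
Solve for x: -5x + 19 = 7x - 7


Starting with: -5x + 19 = 7x - 7
Move all x terms to left: (-5 - 7)x = -7 - 19
Simplify: -12x = -26
Divide both sides by -12: x = 13/6

x = 13/6


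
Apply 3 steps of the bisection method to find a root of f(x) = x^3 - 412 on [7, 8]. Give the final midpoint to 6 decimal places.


f(x) = x^3 - 412
f(7) = -69 < 0
f(8) = 100 > 0

Step 1: midpoint = (7.000000 + 8.000000)/2 = 7.500000
  f(7.500000) = 9.875000
  f(mid) > 0, so root is in [7.000000, 7.500000]

Step 2: midpoint = (7.000000 + 7.500000)/2 = 7.250000
  f(7.250000) = -30.921875
  f(mid) < 0, so root is in [7.250000, 7.500000]

Step 3: midpoint = (7.250000 + 7.500000)/2 = 7.375000
  f(7.375000) = -10.869141
  f(mid) < 0, so root is in [7.375000, 7.500000]

midpoint = 7.375000


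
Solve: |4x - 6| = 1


An absolute value equation |expr| = 1 gives two cases:
Case 1: 4x - 6 = 1
  4x = 7, so x = 7/4
Case 2: 4x - 6 = -1
  4x = 5, so x = 5/4

x = 5/4, x = 7/4


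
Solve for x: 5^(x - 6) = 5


Express both sides with the same base.
5 = 5^1
Since the bases match, equate exponents: x - 6 = 1
So x = 1 - (-6) = 7

x = 7


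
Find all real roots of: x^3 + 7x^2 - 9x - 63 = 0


Let p(x) = x^3 + 7x^2 - 9x - 63. By the rational root theorem (leading coefficient 1), any rational root is an integer divisor of 63: try ±1, ±2, ... in turn.
Test x = 1: value = -64 ≠ 0.
Test x = -1: value = -48 ≠ 0.
Test x = 3: value = 0 ✓, so (x - 3) is a factor.
Synthetic division by (x - 3): bring down 1; 1(3) + 7 = 10; 10(3) - 9 = 21; 21(3) - 63 = 0 → quotient x^2 + 10x + 21, remainder 0.
Solve the quadratic x^2 + 10x + 21 = 0: discriminant = 10^2 - 4(1)(21) = 100 - 84 = 16.
sqrt(16) = 4, so x = (-10 ± 4)/2: x = -3 or x = -7.

x = -7, x = -3, x = 3


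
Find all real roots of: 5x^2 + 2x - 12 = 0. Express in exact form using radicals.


Using the quadratic formula: x = (-b ± sqrt(b^2 - 4ac)) / (2a)
Here a = 5, b = 2, c = -12
Discriminant = b^2 - 4ac = 2^2 - 4(5)(-12) = 4 + 240 = 244
Since discriminant = 244 > 0, there are two real roots.
x = (-2 ± 2*sqrt(61)) / 10
Simplifying: x = (-1 ± sqrt(61)) / 5
Numerically: x ≈ 1.3620 or x ≈ -1.7620

x = (-1 + sqrt(61)) / 5 or x = (-1 - sqrt(61)) / 5


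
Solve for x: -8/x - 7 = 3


Subtract -7 from both sides: -8/x = 10
Multiply both sides by x: -8 = 10 * x
Divide by 10: x = -4/5

x = -4/5


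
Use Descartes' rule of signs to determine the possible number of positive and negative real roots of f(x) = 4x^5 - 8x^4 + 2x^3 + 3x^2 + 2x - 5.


Descartes' rule of signs:

For positive roots, count sign changes in f(x) = 4x^5 - 8x^4 + 2x^3 + 3x^2 + 2x - 5:
Signs of coefficients: +, -, +, +, +, -
Number of sign changes: 3
Possible positive real roots: 3, 1

For negative roots, examine f(-x) = -4x^5 - 8x^4 - 2x^3 + 3x^2 - 2x - 5:
Signs of coefficients: -, -, -, +, -, -
Number of sign changes: 2
Possible negative real roots: 2, 0

Positive roots: 3 or 1; Negative roots: 2 or 0


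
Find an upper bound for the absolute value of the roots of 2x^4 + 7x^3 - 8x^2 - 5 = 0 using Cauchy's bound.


Cauchy's bound: all roots r satisfy |r| <= 1 + max(|a_i/a_n|) for i = 0,...,n-1
where a_n is the leading coefficient.

Coefficients: [2, 7, -8, 0, -5]
Leading coefficient a_n = 2
Ratios |a_i/a_n|: 7/2, 4, 0, 5/2
Maximum ratio: 4
Cauchy's bound: |r| <= 1 + 4 = 5

Upper bound = 5


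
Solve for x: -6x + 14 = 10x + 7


Starting with: -6x + 14 = 10x + 7
Move all x terms to left: (-6 - 10)x = 7 - 14
Simplify: -16x = -7
Divide both sides by -16: x = 7/16

x = 7/16


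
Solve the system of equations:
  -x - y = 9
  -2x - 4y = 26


Using Cramer's rule:
Determinant D = (-1)(-4) - (-2)(-1) = 4 - 2 = 2
Dx = (9)(-4) - (26)(-1) = -36 + 26 = -10
Dy = (-1)(26) - (-2)(9) = -26 + 18 = -8
x = Dx/D = -10/2 = -5
y = Dy/D = -8/2 = -4

x = -5, y = -4


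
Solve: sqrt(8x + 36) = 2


Square both sides: 8x + 36 = 2^2 = 4
8x = 4 - 36 = -32
x = -4
Check: sqrt(8*(-4) + 36) = sqrt(4) = 2 ✓

x = -4


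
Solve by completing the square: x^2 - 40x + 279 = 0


Start: x^2 - 40x + 279 = 0
Move constant: x^2 - 40x = -279
Half of -40 is -20, squared is 400
Add 400 to both sides: x^2 - 40x + 400 = 121
(x - 20)^2 = 121
x - 20 = ±11
x = 20 + 11 = 31 or x = 20 - 11 = 9

x = 9, x = 31


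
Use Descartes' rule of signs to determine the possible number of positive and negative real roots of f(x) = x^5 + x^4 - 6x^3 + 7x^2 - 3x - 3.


Descartes' rule of signs:

For positive roots, count sign changes in f(x) = x^5 + x^4 - 6x^3 + 7x^2 - 3x - 3:
Signs of coefficients: +, +, -, +, -, -
Number of sign changes: 3
Possible positive real roots: 3, 1

For negative roots, examine f(-x) = -x^5 + x^4 + 6x^3 + 7x^2 + 3x - 3:
Signs of coefficients: -, +, +, +, +, -
Number of sign changes: 2
Possible negative real roots: 2, 0

Positive roots: 3 or 1; Negative roots: 2 or 0


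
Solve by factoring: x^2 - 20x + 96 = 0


We need two numbers that multiply to 96 and add to -20.
Those numbers are -8 and -12 (since (-8) * (-12) = 96 and (-8) + (-12) = -20).
So x^2 - 20x + 96 = (x - 8)(x - 12) = 0
Setting each factor to zero: x = 8 or x = 12

x = 8, x = 12


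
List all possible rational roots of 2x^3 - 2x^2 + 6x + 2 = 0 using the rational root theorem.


Rational root theorem: possible roots are ±p/q where:
  p divides the constant term (2): p ∈ {1, 2}
  q divides the leading coefficient (2): q ∈ {1, 2}

All possible rational roots: -2, -1, -1/2, 1/2, 1, 2

-2, -1, -1/2, 1/2, 1, 2


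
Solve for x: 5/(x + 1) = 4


Multiply both sides by (x + 1): 5 = 4(x + 1)
Distribute: 5 = 4x + 4
4x = 5 - 4 = 1
x = 1/4

x = 1/4


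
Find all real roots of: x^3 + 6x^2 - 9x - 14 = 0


Let p(x) = x^3 + 6x^2 - 9x - 14. By the rational root theorem (leading coefficient 1), any rational root is an integer divisor of 14: try ±1, ±2, ... in turn.
Test x = 1: value = -16 ≠ 0.
Test x = -1: value = 0 ✓, so (x + 1) is a factor.
Synthetic division by (x + 1): bring down 1; 1(-1) + 6 = 5; 5(-1) - 9 = -14; (-14)(-1) - 14 = 0 → quotient x^2 + 5x - 14, remainder 0.
Solve the quadratic x^2 + 5x - 14 = 0: discriminant = 5^2 - 4(1)(-14) = 25 + 56 = 81.
sqrt(81) = 9, so x = (-5 ± 9)/2: x = 2 or x = -7.

x = -7, x = -1, x = 2


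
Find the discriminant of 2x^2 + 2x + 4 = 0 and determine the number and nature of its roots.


For ax^2 + bx + c = 0, discriminant D = b^2 - 4ac
Here a = 2, b = 2, c = 4
D = (2)^2 - 4(2)(4) = 4 - 32 = -28

D = -28 < 0
The equation has no real roots (2 complex conjugate roots).

Discriminant = -28, no real roots (2 complex conjugate roots)


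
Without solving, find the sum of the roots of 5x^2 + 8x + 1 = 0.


By Vieta's formulas for ax^2 + bx + c = 0:
  Sum of roots = -b/a
  Product of roots = c/a

Here a = 5, b = 8, c = 1
Sum = -(8)/5 = -8/5
Product = 1/5 = 1/5

Sum = -8/5


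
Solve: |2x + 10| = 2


An absolute value equation |expr| = 2 gives two cases:
Case 1: 2x + 10 = 2
  2x = -8, so x = -4
Case 2: 2x + 10 = -2
  2x = -12, so x = -6

x = -6, x = -4


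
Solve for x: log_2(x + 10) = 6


Convert to exponential form: x + 10 = 2^6 = 64
x = 64 - 10 = 54
Check: log_2(54 + 10) = log_2(64) = log_2(64) = 6 ✓

x = 54


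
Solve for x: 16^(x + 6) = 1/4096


Express both sides with the same base.
1/4096 = 16^(-3)
Since the bases match, equate exponents: x + 6 = -3
So x = -3 - (6) = -9

x = -9


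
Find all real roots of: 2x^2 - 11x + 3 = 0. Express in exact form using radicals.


Using the quadratic formula: x = (-b ± sqrt(b^2 - 4ac)) / (2a)
Here a = 2, b = -11, c = 3
Discriminant = b^2 - 4ac = (-11)^2 - 4(2)(3) = 121 - 24 = 97
Since discriminant = 97 > 0, there are two real roots.
x = (11 ± sqrt(97)) / 4
Numerically: x ≈ 5.2122 or x ≈ 0.2878

x = (11 + sqrt(97)) / 4 or x = (11 - sqrt(97)) / 4


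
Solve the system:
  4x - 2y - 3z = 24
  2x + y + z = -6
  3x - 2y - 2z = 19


Using Cramer's rule. Expand each determinant along the first row.
D  = 4*[1*(-2) - 1*(-2)] - (-2)*[2*(-2) - 1*3] + (-3)*[2*(-2) - 1*3]
  = 4*(0) - (-2)*(-7) + (-3)*(-7) = 7
Dx = 24*[1*(-2) - 1*(-2)] - (-2)*[(-6)*(-2) - 1*19] + (-3)*[(-6)*(-2) - 1*19]
  = 24*(0) - (-2)*(-7) + (-3)*(-7) = 7
Dy = 4*[(-6)*(-2) - 1*19] - 24*[2*(-2) - 1*3] + (-3)*[2*19 - (-6)*3]
  = 4*(-7) - 24*(-7) + (-3)*(56) = -28
Dz = 4*[1*19 - (-6)*(-2)] - (-2)*[2*19 - (-6)*3] + 24*[2*(-2) - 1*3]
  = 4*(7) - (-2)*(56) + 24*(-7) = -28
x = Dx/D = 7/7 = 1, y = Dy/D = -28/7 = -4, z = Dz/D = -28/7 = -4
Check eq1: (4)(1) + (-2)(-4) + (-3)(-4) = 24 = 24 ✓
Check eq2: (2)(1) + (1)(-4) + (1)(-4) = -6 = -6 ✓
Check eq3: (3)(1) + (-2)(-4) + (-2)(-4) = 19 = 19 ✓

x = 1, y = -4, z = -4


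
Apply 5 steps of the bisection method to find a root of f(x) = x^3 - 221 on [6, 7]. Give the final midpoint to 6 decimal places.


f(x) = x^3 - 221
f(6) = -5 < 0
f(7) = 122 > 0

Step 1: midpoint = (6.000000 + 7.000000)/2 = 6.500000
  f(6.500000) = 53.625000
  f(mid) > 0, so root is in [6.000000, 6.500000]

Step 2: midpoint = (6.000000 + 6.500000)/2 = 6.250000
  f(6.250000) = 23.140625
  f(mid) > 0, so root is in [6.000000, 6.250000]

Step 3: midpoint = (6.000000 + 6.250000)/2 = 6.125000
  f(6.125000) = 8.783203
  f(mid) > 0, so root is in [6.000000, 6.125000]

Step 4: midpoint = (6.000000 + 6.125000)/2 = 6.062500
  f(6.062500) = 1.820557
  f(mid) > 0, so root is in [6.000000, 6.062500]

Step 5: midpoint = (6.000000 + 6.062500)/2 = 6.031250
  f(6.031250) = -1.607391
  f(mid) < 0, so root is in [6.031250, 6.062500]

midpoint = 6.031250


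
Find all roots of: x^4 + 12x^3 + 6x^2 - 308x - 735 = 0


Let p(x) = x^4 + 12x^3 + 6x^2 - 308x - 735. By the rational root theorem (leading coefficient 1), any rational root is an integer divisor of 735: try ±1, ±2, ... in turn.
Test x = 1: value = -1024 ≠ 0.
Test x = -1: value = -432 ≠ 0.
Test x = 3: value = -1200 ≠ 0.
Test x = -3: value = 0 ✓, so (x + 3) is a factor.
Synthetic division by (x + 3): bring down 1; 1(-3) + 12 = 9; 9(-3) + 6 = -21; (-21)(-3) - 308 = -245; (-245)(-3) - 735 = 0 → quotient x^3 + 9x^2 - 21x - 245, remainder 0.
Continue with the quotient x^3 + 9x^2 - 21x - 245 (candidates must divide 245).
Test x = 5: value = 0 ✓, so (x - 5) is a factor.
Synthetic division by (x - 5): bring down 1; 1(5) + 9 = 14; 14(5) - 21 = 49; 49(5) - 245 = 0 → quotient x^2 + 14x + 49, remainder 0.
Solve the quadratic x^2 + 14x + 49 = 0: discriminant = 14^2 - 4(1)(49) = 196 - 196 = 0.
Discriminant = 0, so a double root: x = -14/2 = -7.
Collecting all roots found:

x = -7 (multiplicity 2), x = -3, x = 5


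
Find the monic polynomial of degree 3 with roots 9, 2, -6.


A monic polynomial with roots 9, 2, -6 is:
p(x) = (x - 9)(x - 2)(x + 6)
After multiplying by (x - 9): x - 9
After multiplying by (x - 2): x^2 - 11x + 18
After multiplying by (x + 6): x^3 - 5x^2 - 48x + 108

x^3 - 5x^2 - 48x + 108


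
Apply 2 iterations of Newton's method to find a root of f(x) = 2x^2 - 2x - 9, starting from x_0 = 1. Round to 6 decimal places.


Newton's method: x_(n+1) = x_n - f(x_n)/f'(x_n)
f(x) = 2x^2 - 2x - 9
f'(x) = 4x - 2

Iteration 1:
  f(1.000000) = -9.000000
  f'(1.000000) = 2.000000
  x_1 = 1.000000 - (-9.000000)/(2.000000) = 5.500000

Iteration 2:
  f(5.500000) = 40.500000
  f'(5.500000) = 20.000000
  x_2 = 5.500000 - (40.500000)/(20.000000) = 3.475000

x_2 = 3.475000


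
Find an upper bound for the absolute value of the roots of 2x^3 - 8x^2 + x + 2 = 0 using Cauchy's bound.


Cauchy's bound: all roots r satisfy |r| <= 1 + max(|a_i/a_n|) for i = 0,...,n-1
where a_n is the leading coefficient.

Coefficients: [2, -8, 1, 2]
Leading coefficient a_n = 2
Ratios |a_i/a_n|: 4, 1/2, 1
Maximum ratio: 4
Cauchy's bound: |r| <= 1 + 4 = 5

Upper bound = 5
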